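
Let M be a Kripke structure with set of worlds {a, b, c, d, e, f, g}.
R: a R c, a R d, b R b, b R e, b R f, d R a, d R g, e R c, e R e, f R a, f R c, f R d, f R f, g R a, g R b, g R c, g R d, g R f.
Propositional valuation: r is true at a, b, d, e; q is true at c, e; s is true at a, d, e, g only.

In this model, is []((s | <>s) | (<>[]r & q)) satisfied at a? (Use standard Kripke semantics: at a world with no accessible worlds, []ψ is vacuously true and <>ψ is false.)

At a: []((s | <>s) | (<>[]r & q)) requires (s | <>s) | (<>[]r & q) at every successor {c, d}.
  (s | <>s) | (<>[]r & q) fails at c, so []((s | <>s) | (<>[]r & q)) is false at a.
    At c: s | <>s is false, <>[]r & q is false, so (s | <>s) | (<>[]r & q) is false.
      At c: s is false, <>s is false, so s | <>s is false.
      At c: <>[]r is false, q is true, so <>[]r & q is false.

No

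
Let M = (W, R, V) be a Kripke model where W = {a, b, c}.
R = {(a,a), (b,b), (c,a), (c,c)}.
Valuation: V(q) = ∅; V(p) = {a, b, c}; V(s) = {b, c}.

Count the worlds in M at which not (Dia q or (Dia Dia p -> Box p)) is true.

Let φ = not (Dia q or (Dia Dia p -> Box p)). Evaluate φ at each world:
  a (successors {a}): φ is false.
  b (successors {b}): φ is false.
  c (successors {a, c}): φ is false.
For instance, at b:
  At b: Dia q or (Dia Dia p -> Box p) is true, so not (Dia q or (Dia Dia p -> Box p)) is false.
    At b: Dia q is false, Dia Dia p -> Box p is true, so Dia q or (Dia Dia p -> Box p) is true.
      At b: Dia q requires q at some successor in {b}.
        At b: q is false.
      So Dia q is false at b.
      At b: Dia Dia p is true, Box p is true, so Dia Dia p -> Box p is true.
Satisfying worlds: none.

0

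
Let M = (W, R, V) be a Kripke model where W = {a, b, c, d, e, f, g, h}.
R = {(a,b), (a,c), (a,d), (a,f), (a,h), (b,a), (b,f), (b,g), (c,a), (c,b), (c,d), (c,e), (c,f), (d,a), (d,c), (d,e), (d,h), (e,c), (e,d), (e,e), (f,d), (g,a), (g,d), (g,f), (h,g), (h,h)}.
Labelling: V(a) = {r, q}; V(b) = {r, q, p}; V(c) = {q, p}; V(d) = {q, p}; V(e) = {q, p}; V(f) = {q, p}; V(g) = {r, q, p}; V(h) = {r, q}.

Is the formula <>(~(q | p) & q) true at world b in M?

At b: <>(~(q | p) & q) requires ~(q | p) & q at some successor in {a, f, g}.
  At a: ~(q | p) & q is false.
  At f: ~(q | p) & q is false.
  At g: ~(q | p) & q is false.
So <>(~(q | p) & q) is false at b.

No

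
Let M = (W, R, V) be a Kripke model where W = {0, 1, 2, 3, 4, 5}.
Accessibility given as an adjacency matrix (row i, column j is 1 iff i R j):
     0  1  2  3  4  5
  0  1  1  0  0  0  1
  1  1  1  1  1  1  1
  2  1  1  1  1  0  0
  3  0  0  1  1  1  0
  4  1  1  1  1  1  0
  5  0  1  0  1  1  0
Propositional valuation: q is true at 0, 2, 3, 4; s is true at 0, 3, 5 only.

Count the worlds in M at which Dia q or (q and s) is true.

6

Recall that Dia ψ holds at a world iff ψ holds at some accessible world.
Let φ = Dia q or (q and s). Evaluate φ at each world:
  0 (successors {0, 1, 5}): φ is true.
  1 (successors {0, 1, 2, 3, 4, 5}): φ is true.
  2 (successors {0, 1, 2, 3}): φ is true.
  3 (successors {2, 3, 4}): φ is true.
  4 (successors {0, 1, 2, 3, 4}): φ is true.
  5 (successors {1, 3, 4}): φ is true.
For instance, at 2:
  At 2: Dia q is true, q and s is false, so Dia q or (q and s) is true.
    At 2: Dia q requires q at some successor in {0, 1, 2, 3}.
      q holds at 0, so Dia q is true at 2.
Satisfying worlds: {0, 1, 2, 3, 4, 5}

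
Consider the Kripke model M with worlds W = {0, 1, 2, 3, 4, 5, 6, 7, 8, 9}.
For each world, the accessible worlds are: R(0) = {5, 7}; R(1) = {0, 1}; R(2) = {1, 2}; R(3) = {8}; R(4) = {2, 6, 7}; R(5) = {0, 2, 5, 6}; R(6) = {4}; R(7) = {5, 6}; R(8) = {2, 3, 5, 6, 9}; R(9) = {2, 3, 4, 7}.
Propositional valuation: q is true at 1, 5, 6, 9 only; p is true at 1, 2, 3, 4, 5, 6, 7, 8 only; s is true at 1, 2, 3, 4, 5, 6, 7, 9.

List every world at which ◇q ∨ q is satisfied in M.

Let φ = ◇q ∨ q. Evaluate φ at each world:
  0 (successors {5, 7}): φ is true.
  1 (successors {0, 1}): φ is true.
  2 (successors {1, 2}): φ is true.
  3 (successors {8}): φ is false.
  4 (successors {2, 6, 7}): φ is true.
  5 (successors {0, 2, 5, 6}): φ is true.
  6 (successors {4}): φ is true.
  7 (successors {5, 6}): φ is true.
  8 (successors {2, 3, 5, 6, 9}): φ is true.
  9 (successors {2, 3, 4, 7}): φ is true.
For instance, at 1:
  At 1: ◇q is true, q is true, so ◇q ∨ q is true.
    At 1: ◇q requires q at some successor in {0, 1}.
      q holds at 1, so ◇q is true at 1.
Satisfying worlds: {0, 1, 2, 4, 5, 6, 7, 8, 9}

0, 1, 2, 4, 5, 6, 7, 8, 9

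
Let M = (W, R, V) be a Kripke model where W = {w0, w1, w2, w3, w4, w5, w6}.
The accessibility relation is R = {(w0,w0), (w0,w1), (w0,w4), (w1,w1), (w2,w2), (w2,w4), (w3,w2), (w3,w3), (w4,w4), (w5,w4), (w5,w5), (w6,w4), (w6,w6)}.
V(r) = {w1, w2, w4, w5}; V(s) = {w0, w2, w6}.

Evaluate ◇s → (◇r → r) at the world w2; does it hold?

At w2: ◇s is true, ◇r → r is true, so ◇s → (◇r → r) is true.
  At w2: ◇s requires s at some successor in {w2, w4}.
    s holds at w2, so ◇s is true at w2.
  At w2: ◇r is true, r is true, so ◇r → r is true.
    At w2: ◇r requires r at some successor in {w2, w4}.
      r holds at w2, so ◇r is true at w2.

Yes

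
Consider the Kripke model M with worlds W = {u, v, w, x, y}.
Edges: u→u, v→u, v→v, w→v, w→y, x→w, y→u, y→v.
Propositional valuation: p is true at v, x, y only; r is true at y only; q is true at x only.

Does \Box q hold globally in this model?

No

Let φ = \Box q. Evaluate φ at each world:
  u (successors {u}): φ is false.
  v (successors {u, v}): φ is false.
  w (successors {v, y}): φ is false.
  x (successors {w}): φ is false.
  y (successors {u, v}): φ is false.
Detail at u (counterexample):
  At u: \Box q requires q at every successor {u}.
    q fails at u, so \Box q is false at u.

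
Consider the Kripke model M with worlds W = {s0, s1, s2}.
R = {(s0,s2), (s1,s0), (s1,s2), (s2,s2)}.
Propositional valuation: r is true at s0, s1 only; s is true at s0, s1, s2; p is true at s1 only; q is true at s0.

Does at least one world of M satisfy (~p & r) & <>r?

Let φ = (~p & r) & <>r. Evaluate φ at each world:
  s0 (successors {s2}): φ is false.
  s1 (successors {s0, s2}): φ is false.
  s2 (successors {s2}): φ is false.
For instance, at s1:
  At s1: ~p & r is false, <>r is true, so (~p & r) & <>r is false.
    At s1: <>r requires r at some successor in {s0, s2}.
      r holds at s0, so <>r is true at s1.

No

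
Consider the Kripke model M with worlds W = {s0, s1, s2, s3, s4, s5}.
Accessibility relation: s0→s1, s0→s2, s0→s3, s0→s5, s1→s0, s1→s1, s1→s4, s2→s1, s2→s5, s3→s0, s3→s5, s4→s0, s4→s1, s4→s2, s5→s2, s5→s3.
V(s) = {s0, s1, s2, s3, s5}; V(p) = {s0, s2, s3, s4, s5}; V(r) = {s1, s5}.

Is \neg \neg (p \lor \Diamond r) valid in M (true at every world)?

Let φ = \neg \neg (p \lor \Diamond r). Evaluate φ at each world:
  s0 (successors {s1, s2, s3, s5}): φ is true.
  s1 (successors {s0, s1, s4}): φ is true.
  s2 (successors {s1, s5}): φ is true.
  s3 (successors {s0, s5}): φ is true.
  s4 (successors {s0, s1, s2}): φ is true.
  s5 (successors {s2, s3}): φ is true.
For instance, at s2:
  At s2: \neg (p \lor \Diamond r) is false, so \neg \neg (p \lor \Diamond r) is true.
    At s2: p \lor \Diamond r is true, so \neg (p \lor \Diamond r) is false.
      At s2: p is true, \Diamond r is true, so p \lor \Diamond r is true.

Yes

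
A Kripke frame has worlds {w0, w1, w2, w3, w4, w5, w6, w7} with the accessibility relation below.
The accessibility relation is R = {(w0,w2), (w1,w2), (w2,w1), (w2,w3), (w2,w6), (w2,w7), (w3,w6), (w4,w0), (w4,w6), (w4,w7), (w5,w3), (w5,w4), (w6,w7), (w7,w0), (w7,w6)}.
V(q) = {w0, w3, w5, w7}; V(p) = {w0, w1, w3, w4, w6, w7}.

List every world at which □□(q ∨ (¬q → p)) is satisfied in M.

Recall that □ψ holds at a world iff ψ holds at every accessible world, and ◇ψ holds iff ψ holds at some accessible world.
Let φ = □□(q ∨ (¬q → p)). Evaluate φ at each world:
  w0 (successors {w2}): φ is true.
  w1 (successors {w2}): φ is true.
  w2 (successors {w1, w3, w6, w7}): φ is false.
  w3 (successors {w6}): φ is true.
  w4 (successors {w0, w6, w7}): φ is false.
  w5 (successors {w3, w4}): φ is true.
  w6 (successors {w7}): φ is true.
  w7 (successors {w0, w6}): φ is false.
For instance, at w3:
  At w3: □□(q ∨ (¬q → p)) requires □(q ∨ (¬q → p)) at every successor {w6}.
      At w6: □(q ∨ (¬q → p)) requires q ∨ (¬q → p) at every successor {w7}.
        At w7: q ∨ (¬q → p) is true.
      So □(q ∨ (¬q → p)) is true at w6.
  So □□(q ∨ (¬q → p)) is true at w3.
Satisfying worlds: {w0, w1, w3, w5, w6}

w0, w1, w3, w5, w6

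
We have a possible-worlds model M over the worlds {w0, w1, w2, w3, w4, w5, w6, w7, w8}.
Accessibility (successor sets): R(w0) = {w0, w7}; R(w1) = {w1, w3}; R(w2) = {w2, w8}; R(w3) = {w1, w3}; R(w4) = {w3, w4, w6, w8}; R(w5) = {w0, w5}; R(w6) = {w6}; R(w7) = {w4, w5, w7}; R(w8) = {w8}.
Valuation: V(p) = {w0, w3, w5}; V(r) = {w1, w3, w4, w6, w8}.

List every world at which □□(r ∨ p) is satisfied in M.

w1, w3, w4, w6, w8

Let φ = □□(r ∨ p). Evaluate φ at each world:
  w0 (successors {w0, w7}): φ is false.
  w1 (successors {w1, w3}): φ is true.
  w2 (successors {w2, w8}): φ is false.
  w3 (successors {w1, w3}): φ is true.
  w4 (successors {w3, w4, w6, w8}): φ is true.
  w5 (successors {w0, w5}): φ is false.
  w6 (successors {w6}): φ is true.
  w7 (successors {w4, w5, w7}): φ is false.
  w8 (successors {w8}): φ is true.
For instance, at w8:
  At w8: □□(r ∨ p) requires □(r ∨ p) at every successor {w8}.
      At w8: □(r ∨ p) requires r ∨ p at every successor {w8}.
        At w8: r ∨ p is true.
      So □(r ∨ p) is true at w8.
  So □□(r ∨ p) is true at w8.
Satisfying worlds: {w1, w3, w4, w6, w8}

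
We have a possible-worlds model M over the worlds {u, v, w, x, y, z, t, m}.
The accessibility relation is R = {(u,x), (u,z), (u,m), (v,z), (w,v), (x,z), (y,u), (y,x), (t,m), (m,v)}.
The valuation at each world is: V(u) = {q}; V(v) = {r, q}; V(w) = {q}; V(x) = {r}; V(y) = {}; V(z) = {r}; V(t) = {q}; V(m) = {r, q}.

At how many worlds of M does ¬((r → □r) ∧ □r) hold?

Let φ = ¬((r → □r) ∧ □r). Evaluate φ at each world:
  u (successors {x, z, m}): φ is false.
  v (successors {z}): φ is false.
  w (successors {v}): φ is false.
  x (successors {z}): φ is false.
  y (successors {u, x}): φ is true.
  z (successors ∅): φ is false.
  t (successors {m}): φ is false.
  m (successors {v}): φ is false.
For instance, at u:
  At u: (r → □r) ∧ □r is true, so ¬((r → □r) ∧ □r) is false.
    At u: r → □r is true, □r is true, so (r → □r) ∧ □r is true.
      At u: r is false, □r is true, so r → □r is true.
      At u: □r requires r at every successor {x, z, m}.
        At x: r is true.
        At z: r is true.
        At m: r is true.
      So □r is true at u.
Satisfying worlds: {y}

1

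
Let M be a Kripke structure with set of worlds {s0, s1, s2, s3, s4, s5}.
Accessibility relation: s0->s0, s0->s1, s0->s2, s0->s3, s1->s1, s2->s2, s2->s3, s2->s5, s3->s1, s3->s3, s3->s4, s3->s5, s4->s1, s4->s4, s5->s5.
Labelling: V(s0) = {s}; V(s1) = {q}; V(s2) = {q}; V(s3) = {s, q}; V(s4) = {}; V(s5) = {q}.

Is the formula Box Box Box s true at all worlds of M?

Let φ = Box Box Box s. Evaluate φ at each world:
  s0 (successors {s0, s1, s2, s3}): φ is false.
  s1 (successors {s1}): φ is false.
  s2 (successors {s2, s3, s5}): φ is false.
  s3 (successors {s1, s3, s4, s5}): φ is false.
  s4 (successors {s1, s4}): φ is false.
  s5 (successors {s5}): φ is false.
Detail at s0 (counterexample):
  At s0: Box Box Box s requires Box Box s at every successor {s0, s1, s2, s3}.
    Box Box s fails at s0, so Box Box Box s is false at s0.
      At s0: Box Box s requires Box s at every successor {s0, s1, s2, s3}.
        Box s fails at s0, so Box Box s is false at s0.

No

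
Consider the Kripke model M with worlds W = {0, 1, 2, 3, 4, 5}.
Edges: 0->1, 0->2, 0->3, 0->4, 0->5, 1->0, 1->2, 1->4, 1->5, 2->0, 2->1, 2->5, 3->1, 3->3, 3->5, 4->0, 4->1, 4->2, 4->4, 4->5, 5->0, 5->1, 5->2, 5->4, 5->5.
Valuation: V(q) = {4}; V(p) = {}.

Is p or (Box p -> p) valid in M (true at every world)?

Let φ = p or (Box p -> p). Evaluate φ at each world:
  0 (successors {1, 2, 3, 4, 5}): φ is true.
  1 (successors {0, 2, 4, 5}): φ is true.
  2 (successors {0, 1, 5}): φ is true.
  3 (successors {1, 3, 5}): φ is true.
  4 (successors {0, 1, 2, 4, 5}): φ is true.
  5 (successors {0, 1, 2, 4, 5}): φ is true.
For instance, at 2:
  At 2: p is false, Box p -> p is true, so p or (Box p -> p) is true.
    At 2: Box p is false, p is false, so Box p -> p is true.
      At 2: Box p requires p at every successor {0, 1, 5}.
        p fails at 0, so Box p is false at 2.

Yes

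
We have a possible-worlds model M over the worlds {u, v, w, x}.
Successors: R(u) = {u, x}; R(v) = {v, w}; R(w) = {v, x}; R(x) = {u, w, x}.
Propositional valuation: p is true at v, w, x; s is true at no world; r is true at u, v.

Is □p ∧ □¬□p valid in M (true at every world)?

Let φ = □p ∧ □¬□p. Evaluate φ at each world:
  u (successors {u, x}): φ is false.
  v (successors {v, w}): φ is false.
  w (successors {v, x}): φ is false.
  x (successors {u, w, x}): φ is false.
Detail at u (counterexample):
  At u: □p is false, □¬□p is true, so □p ∧ □¬□p is false.
    At u: □p requires p at every successor {u, x}.
      p fails at u, so □p is false at u.
    At u: □¬□p requires ¬□p at every successor {u, x}.
      At u: ¬□p is true.
      At x: ¬□p is true.
    So □¬□p is true at u.

No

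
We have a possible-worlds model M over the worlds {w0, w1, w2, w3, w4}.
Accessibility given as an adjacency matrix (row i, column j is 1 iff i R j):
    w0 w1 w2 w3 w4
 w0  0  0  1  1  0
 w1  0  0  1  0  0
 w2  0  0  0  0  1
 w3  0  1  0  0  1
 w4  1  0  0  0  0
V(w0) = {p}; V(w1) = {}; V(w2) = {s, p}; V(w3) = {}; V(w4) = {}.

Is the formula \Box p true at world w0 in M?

No

At w0: \Box p requires p at every successor {w2, w3}.
  p fails at w3, so \Box p is false at w0.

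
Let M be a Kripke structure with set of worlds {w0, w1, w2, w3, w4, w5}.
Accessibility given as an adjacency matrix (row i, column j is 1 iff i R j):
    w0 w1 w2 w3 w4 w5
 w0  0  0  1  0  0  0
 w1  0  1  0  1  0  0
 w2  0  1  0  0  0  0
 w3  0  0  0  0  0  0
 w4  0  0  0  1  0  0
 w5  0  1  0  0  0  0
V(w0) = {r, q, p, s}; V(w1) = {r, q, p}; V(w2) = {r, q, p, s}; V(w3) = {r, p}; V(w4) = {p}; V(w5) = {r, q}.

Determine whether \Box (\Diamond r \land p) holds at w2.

Yes

Recall that \Box ψ holds at a world iff ψ holds at every accessible world, and \Diamond ψ holds iff ψ holds at some accessible world.
At w2: \Box (\Diamond r \land p) requires \Diamond r \land p at every successor {w1}.
    At w1: \Diamond r is true, p is true, so \Diamond r \land p is true.
      At w1: \Diamond r requires r at some successor in {w1, w3}.
        r holds at w1, so \Diamond r is true at w1.
So \Box (\Diamond r \land p) is true at w2.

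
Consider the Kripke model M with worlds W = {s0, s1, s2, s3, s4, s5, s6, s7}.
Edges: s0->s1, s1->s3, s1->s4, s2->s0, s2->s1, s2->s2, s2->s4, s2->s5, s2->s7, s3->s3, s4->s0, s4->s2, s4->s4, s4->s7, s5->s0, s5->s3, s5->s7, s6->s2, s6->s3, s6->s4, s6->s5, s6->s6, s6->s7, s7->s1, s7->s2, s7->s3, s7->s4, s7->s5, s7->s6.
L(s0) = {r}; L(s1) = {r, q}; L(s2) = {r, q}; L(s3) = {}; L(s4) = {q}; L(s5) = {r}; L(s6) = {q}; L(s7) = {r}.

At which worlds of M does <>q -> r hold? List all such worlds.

Let φ = <>q -> r. Evaluate φ at each world:
  s0 (successors {s1}): φ is true.
  s1 (successors {s3, s4}): φ is true.
  s2 (successors {s0, s1, s2, s4, s5, s7}): φ is true.
  s3 (successors {s3}): φ is true.
  s4 (successors {s0, s2, s4, s7}): φ is false.
  s5 (successors {s0, s3, s7}): φ is true.
  s6 (successors {s2, s3, s4, s5, s6, s7}): φ is false.
  s7 (successors {s1, s2, s3, s4, s5, s6}): φ is true.
For instance, at s3:
  At s3: <>q is false, r is false, so <>q -> r is true.
    At s3: <>q requires q at some successor in {s3}.
      At s3: q is false.
    So <>q is false at s3.
Satisfying worlds: {s0, s1, s2, s3, s5, s7}

s0, s1, s2, s3, s5, s7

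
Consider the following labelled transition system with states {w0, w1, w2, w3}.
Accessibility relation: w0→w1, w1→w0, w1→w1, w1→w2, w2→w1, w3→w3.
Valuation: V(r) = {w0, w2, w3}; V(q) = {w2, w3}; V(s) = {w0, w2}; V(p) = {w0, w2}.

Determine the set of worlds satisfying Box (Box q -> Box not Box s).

w0, w1, w2, w3

Recall that Box ψ holds at a world iff ψ holds at every accessible world, and Dia ψ holds iff ψ holds at some accessible world.
Let φ = Box (Box q -> Box not Box s). Evaluate φ at each world:
  w0 (successors {w1}): φ is true.
  w1 (successors {w0, w1, w2}): φ is true.
  w2 (successors {w1}): φ is true.
  w3 (successors {w3}): φ is true.
For instance, at w0:
  At w0: Box (Box q -> Box not Box s) requires Box q -> Box not Box s at every successor {w1}.
      At w1: Box q is false, Box not Box s is true, so Box q -> Box not Box s is true.
  So Box (Box q -> Box not Box s) is true at w0.
Satisfying worlds: {w0, w1, w2, w3}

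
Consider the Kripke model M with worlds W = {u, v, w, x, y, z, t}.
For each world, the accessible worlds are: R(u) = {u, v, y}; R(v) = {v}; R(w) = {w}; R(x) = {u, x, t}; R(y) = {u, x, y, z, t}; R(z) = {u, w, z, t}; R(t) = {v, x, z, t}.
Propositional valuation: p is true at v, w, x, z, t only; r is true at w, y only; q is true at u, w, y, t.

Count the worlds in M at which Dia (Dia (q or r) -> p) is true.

Let φ = Dia (Dia (q or r) -> p). Evaluate φ at each world:
  u (successors {u, v, y}): φ is true.
  v (successors {v}): φ is true.
  w (successors {w}): φ is true.
  x (successors {u, x, t}): φ is true.
  y (successors {u, x, y, z, t}): φ is true.
  z (successors {u, w, z, t}): φ is true.
  t (successors {v, x, z, t}): φ is true.
For instance, at w:
  At w: Dia (Dia (q or r) -> p) requires Dia (q or r) -> p at some successor in {w}.
    Dia (q or r) -> p holds at w, so Dia (Dia (q or r) -> p) is true at w.
      At w: Dia (q or r) is true, p is true, so Dia (q or r) -> p is true.
Satisfying worlds: {u, v, w, x, y, z, t}

7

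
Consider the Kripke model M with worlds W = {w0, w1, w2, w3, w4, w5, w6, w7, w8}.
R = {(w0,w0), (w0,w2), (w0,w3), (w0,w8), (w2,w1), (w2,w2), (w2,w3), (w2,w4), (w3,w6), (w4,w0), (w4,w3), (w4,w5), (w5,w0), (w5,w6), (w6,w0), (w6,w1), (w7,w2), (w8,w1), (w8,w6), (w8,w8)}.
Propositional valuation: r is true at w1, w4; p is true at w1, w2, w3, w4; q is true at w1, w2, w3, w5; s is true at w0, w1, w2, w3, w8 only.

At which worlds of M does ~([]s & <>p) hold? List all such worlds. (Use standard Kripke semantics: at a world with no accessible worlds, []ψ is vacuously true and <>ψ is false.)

Let φ = ~([]s & <>p). Evaluate φ at each world:
  w0 (successors {w0, w2, w3, w8}): φ is false.
  w1 (successors ∅): φ is true.
  w2 (successors {w1, w2, w3, w4}): φ is true.
  w3 (successors {w6}): φ is true.
  w4 (successors {w0, w3, w5}): φ is true.
  w5 (successors {w0, w6}): φ is true.
  w6 (successors {w0, w1}): φ is false.
  w7 (successors {w2}): φ is false.
  w8 (successors {w1, w6, w8}): φ is true.
For instance, at w4:
  At w4: []s & <>p is false, so ~([]s & <>p) is true.
    At w4: []s is false, <>p is true, so []s & <>p is false.
      At w4: []s requires s at every successor {w0, w3, w5}.
        s fails at w5, so []s is false at w4.
      At w4: <>p requires p at some successor in {w0, w3, w5}.
        p holds at w3, so <>p is true at w4.
Satisfying worlds: {w1, w2, w3, w4, w5, w8}

w1, w2, w3, w4, w5, w8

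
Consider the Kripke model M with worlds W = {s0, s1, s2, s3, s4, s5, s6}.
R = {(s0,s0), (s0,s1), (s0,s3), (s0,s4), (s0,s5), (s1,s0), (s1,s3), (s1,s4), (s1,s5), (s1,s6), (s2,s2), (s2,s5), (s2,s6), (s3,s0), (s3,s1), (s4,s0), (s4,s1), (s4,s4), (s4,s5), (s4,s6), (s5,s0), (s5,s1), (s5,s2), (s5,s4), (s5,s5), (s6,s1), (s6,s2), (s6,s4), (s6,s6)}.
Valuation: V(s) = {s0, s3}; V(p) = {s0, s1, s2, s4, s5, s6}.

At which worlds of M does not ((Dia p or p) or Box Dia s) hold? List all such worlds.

none

Recall that Box ψ holds at a world iff ψ holds at every accessible world, and Dia ψ holds iff ψ holds at some accessible world.
Let φ = not ((Dia p or p) or Box Dia s). Evaluate φ at each world:
  s0 (successors {s0, s1, s3, s4, s5}): φ is false.
  s1 (successors {s0, s3, s4, s5, s6}): φ is false.
  s2 (successors {s2, s5, s6}): φ is false.
  s3 (successors {s0, s1}): φ is false.
  s4 (successors {s0, s1, s4, s5, s6}): φ is false.
  s5 (successors {s0, s1, s2, s4, s5}): φ is false.
  s6 (successors {s1, s2, s4, s6}): φ is false.
For instance, at s3:
  At s3: (Dia p or p) or Box Dia s is true, so not ((Dia p or p) or Box Dia s) is false.
    At s3: Dia p or p is true, Box Dia s is true, so (Dia p or p) or Box Dia s is true.
      At s3: Dia p is true, p is false, so Dia p or p is true.
      At s3: Box Dia s requires Dia s at every successor {s0, s1}.
        At s0: Dia s is true.
        At s1: Dia s is true.
      So Box Dia s is true at s3.
Satisfying worlds: none.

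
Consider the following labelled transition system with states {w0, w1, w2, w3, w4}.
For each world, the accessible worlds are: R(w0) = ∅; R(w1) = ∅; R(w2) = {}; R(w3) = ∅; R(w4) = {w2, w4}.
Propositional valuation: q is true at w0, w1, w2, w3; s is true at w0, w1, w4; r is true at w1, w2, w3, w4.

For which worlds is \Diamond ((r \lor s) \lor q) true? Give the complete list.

Let φ = \Diamond ((r \lor s) \lor q). Evaluate φ at each world:
  w0 (successors ∅): φ is false.
  w1 (successors ∅): φ is false.
  w2 (successors ∅): φ is false.
  w3 (successors ∅): φ is false.
  w4 (successors {w2, w4}): φ is true.
For instance, at w4:
  At w4: \Diamond ((r \lor s) \lor q) requires (r \lor s) \lor q at some successor in {w2, w4}.
    (r \lor s) \lor q holds at w2, so \Diamond ((r \lor s) \lor q) is true at w4.
Satisfying worlds: {w4}

w4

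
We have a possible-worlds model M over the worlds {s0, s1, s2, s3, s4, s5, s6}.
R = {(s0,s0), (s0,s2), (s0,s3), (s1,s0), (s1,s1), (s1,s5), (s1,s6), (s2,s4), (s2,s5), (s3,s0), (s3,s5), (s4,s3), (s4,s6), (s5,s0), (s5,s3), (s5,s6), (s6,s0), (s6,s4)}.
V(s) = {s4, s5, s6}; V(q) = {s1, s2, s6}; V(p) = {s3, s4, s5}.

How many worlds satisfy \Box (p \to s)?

4

Let φ = \Box (p \to s). Evaluate φ at each world:
  s0 (successors {s0, s2, s3}): φ is false.
  s1 (successors {s0, s1, s5, s6}): φ is true.
  s2 (successors {s4, s5}): φ is true.
  s3 (successors {s0, s5}): φ is true.
  s4 (successors {s3, s6}): φ is false.
  s5 (successors {s0, s3, s6}): φ is false.
  s6 (successors {s0, s4}): φ is true.
For instance, at s0:
  At s0: \Box (p \to s) requires p \to s at every successor {s0, s2, s3}.
    p \to s fails at s3, so \Box (p \to s) is false at s0.
Satisfying worlds: {s1, s2, s3, s6}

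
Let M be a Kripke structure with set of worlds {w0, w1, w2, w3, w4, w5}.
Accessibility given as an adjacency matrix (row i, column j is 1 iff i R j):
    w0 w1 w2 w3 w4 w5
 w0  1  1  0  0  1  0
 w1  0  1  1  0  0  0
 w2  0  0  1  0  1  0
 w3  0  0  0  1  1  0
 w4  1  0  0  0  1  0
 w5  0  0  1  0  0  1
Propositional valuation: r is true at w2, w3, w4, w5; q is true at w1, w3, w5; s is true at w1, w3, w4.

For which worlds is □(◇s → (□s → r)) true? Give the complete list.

Let φ = □(◇s → (□s → r)). Evaluate φ at each world:
  w0 (successors {w0, w1, w4}): φ is true.
  w1 (successors {w1, w2}): φ is true.
  w2 (successors {w2, w4}): φ is true.
  w3 (successors {w3, w4}): φ is true.
  w4 (successors {w0, w4}): φ is true.
  w5 (successors {w2, w5}): φ is true.
For instance, at w3:
  At w3: □(◇s → (□s → r)) requires ◇s → (□s → r) at every successor {w3, w4}.
      At w3: ◇s is true, □s → r is true, so ◇s → (□s → r) is true.
      At w4: ◇s is true, □s → r is true, so ◇s → (□s → r) is true.
  So □(◇s → (□s → r)) is true at w3.
Satisfying worlds: {w0, w1, w2, w3, w4, w5}

w0, w1, w2, w3, w4, w5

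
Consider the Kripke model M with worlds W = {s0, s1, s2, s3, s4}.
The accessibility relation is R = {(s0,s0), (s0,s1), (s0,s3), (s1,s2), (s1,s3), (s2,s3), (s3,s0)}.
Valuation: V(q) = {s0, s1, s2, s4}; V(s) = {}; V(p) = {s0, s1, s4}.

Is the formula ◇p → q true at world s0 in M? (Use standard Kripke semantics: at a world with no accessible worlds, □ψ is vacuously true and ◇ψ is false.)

Yes

At s0: ◇p is true, q is true, so ◇p → q is true.
  At s0: ◇p requires p at some successor in {s0, s1, s3}.
    p holds at s0, so ◇p is true at s0.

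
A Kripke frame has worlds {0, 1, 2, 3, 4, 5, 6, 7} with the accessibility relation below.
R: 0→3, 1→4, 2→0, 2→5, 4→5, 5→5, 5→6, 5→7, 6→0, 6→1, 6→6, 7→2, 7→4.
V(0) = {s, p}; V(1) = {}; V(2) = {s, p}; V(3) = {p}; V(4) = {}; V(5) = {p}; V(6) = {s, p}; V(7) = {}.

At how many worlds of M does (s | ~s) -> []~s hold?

4

Let φ = (s | ~s) -> []~s. Evaluate φ at each world:
  0 (successors {3}): φ is true.
  1 (successors {4}): φ is true.
  2 (successors {0, 5}): φ is false.
  3 (successors ∅): φ is true.
  4 (successors {5}): φ is true.
  5 (successors {5, 6, 7}): φ is false.
  6 (successors {0, 1, 6}): φ is false.
  7 (successors {2, 4}): φ is false.
For instance, at 2:
  At 2: s | ~s is true, []~s is false, so (s | ~s) -> []~s is false.
    At 2: []~s requires ~s at every successor {0, 5}.
      ~s fails at 0, so []~s is false at 2.
Satisfying worlds: {0, 1, 3, 4}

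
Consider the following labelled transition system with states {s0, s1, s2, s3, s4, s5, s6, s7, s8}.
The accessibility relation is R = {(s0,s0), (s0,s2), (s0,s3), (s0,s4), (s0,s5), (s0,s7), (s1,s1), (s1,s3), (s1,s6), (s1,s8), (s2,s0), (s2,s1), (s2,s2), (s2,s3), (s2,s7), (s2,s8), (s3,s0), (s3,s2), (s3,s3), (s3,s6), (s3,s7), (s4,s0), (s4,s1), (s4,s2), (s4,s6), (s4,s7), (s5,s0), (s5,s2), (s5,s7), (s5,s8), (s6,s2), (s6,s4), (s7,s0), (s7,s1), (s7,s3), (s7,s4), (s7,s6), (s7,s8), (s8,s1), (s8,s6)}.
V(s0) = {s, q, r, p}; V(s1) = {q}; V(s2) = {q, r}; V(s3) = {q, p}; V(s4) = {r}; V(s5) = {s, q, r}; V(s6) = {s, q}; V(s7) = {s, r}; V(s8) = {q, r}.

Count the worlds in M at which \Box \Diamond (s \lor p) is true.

4

Recall that \Box ψ holds at a world iff ψ holds at every accessible world, and \Diamond ψ holds iff ψ holds at some accessible world.
Let φ = \Box \Diamond (s \lor p). Evaluate φ at each world:
  s0 (successors {s0, s2, s3, s4, s5, s7}): φ is true.
  s1 (successors {s1, s3, s6, s8}): φ is false.
  s2 (successors {s0, s1, s2, s3, s7, s8}): φ is true.
  s3 (successors {s0, s2, s3, s6, s7}): φ is false.
  s4 (successors {s0, s1, s2, s6, s7}): φ is false.
  s5 (successors {s0, s2, s7, s8}): φ is true.
  s6 (successors {s2, s4}): φ is true.
  s7 (successors {s0, s1, s3, s4, s6, s8}): φ is false.
  s8 (successors {s1, s6}): φ is false.
For instance, at s1:
  At s1: \Box \Diamond (s \lor p) requires \Diamond (s \lor p) at every successor {s1, s3, s6, s8}.
    \Diamond (s \lor p) fails at s6, so \Box \Diamond (s \lor p) is false at s1.
      At s6: \Diamond (s \lor p) requires s \lor p at some successor in {s2, s4}.
        At s2: s \lor p is false.
        At s4: s \lor p is false.
      So \Diamond (s \lor p) is false at s6.
Satisfying worlds: {s0, s2, s5, s6}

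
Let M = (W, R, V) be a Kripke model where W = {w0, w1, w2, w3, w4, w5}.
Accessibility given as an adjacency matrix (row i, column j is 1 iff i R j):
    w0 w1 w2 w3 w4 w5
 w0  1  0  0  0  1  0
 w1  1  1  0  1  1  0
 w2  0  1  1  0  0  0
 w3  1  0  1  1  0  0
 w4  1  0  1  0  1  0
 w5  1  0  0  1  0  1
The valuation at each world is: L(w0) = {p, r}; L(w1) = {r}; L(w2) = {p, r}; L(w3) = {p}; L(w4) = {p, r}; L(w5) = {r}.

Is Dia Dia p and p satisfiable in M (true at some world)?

Yes

Recall that Dia ψ holds at a world iff ψ holds at some accessible world.
Let φ = Dia Dia p and p. Evaluate φ at each world:
  w0 (successors {w0, w4}): φ is true.
  w1 (successors {w0, w1, w3, w4}): φ is false.
  w2 (successors {w1, w2}): φ is true.
  w3 (successors {w0, w2, w3}): φ is true.
  w4 (successors {w0, w2, w4}): φ is true.
  w5 (successors {w0, w3, w5}): φ is false.
Detail at w0 (witness):
  At w0: Dia Dia p is true, p is true, so Dia Dia p and p is true.
    At w0: Dia Dia p requires Dia p at some successor in {w0, w4}.
      Dia p holds at w0, so Dia Dia p is true at w0.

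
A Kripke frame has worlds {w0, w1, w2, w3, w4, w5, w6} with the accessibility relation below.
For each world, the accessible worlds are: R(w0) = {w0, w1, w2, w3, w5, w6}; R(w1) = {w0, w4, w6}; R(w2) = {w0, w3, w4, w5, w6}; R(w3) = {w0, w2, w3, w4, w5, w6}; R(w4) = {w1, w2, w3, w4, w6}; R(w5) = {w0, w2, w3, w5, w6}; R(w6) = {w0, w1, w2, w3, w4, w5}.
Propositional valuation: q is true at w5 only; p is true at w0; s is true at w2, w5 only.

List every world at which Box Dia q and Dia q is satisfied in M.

w5

Recall that Box ψ holds at a world iff ψ holds at every accessible world, and Dia ψ holds iff ψ holds at some accessible world.
Let φ = Box Dia q and Dia q. Evaluate φ at each world:
  w0 (successors {w0, w1, w2, w3, w5, w6}): φ is false.
  w1 (successors {w0, w4, w6}): φ is false.
  w2 (successors {w0, w3, w4, w5, w6}): φ is false.
  w3 (successors {w0, w2, w3, w4, w5, w6}): φ is false.
  w4 (successors {w1, w2, w3, w4, w6}): φ is false.
  w5 (successors {w0, w2, w3, w5, w6}): φ is true.
  w6 (successors {w0, w1, w2, w3, w4, w5}): φ is false.
For instance, at w3:
  At w3: Box Dia q is false, Dia q is true, so Box Dia q and Dia q is false.
    At w3: Box Dia q requires Dia q at every successor {w0, w2, w3, w4, w5, w6}.
      Dia q fails at w4, so Box Dia q is false at w3.
    At w3: Dia q requires q at some successor in {w0, w2, w3, w4, w5, w6}.
      q holds at w5, so Dia q is true at w3.
Satisfying worlds: {w5}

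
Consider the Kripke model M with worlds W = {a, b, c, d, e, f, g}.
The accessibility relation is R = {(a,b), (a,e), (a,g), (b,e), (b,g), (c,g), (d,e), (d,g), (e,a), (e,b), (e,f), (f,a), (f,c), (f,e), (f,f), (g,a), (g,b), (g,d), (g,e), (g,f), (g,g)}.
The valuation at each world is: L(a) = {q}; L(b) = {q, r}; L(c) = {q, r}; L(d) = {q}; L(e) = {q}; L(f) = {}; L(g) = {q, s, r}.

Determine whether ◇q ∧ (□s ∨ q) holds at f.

Recall that □ψ holds at a world iff ψ holds at every accessible world, and ◇ψ holds iff ψ holds at some accessible world.
At f: ◇q is true, □s ∨ q is false, so ◇q ∧ (□s ∨ q) is false.
  At f: ◇q requires q at some successor in {a, c, e, f}.
    q holds at a, so ◇q is true at f.
  At f: □s is false, q is false, so □s ∨ q is false.
    At f: □s requires s at every successor {a, c, e, f}.
      s fails at a, so □s is false at f.

No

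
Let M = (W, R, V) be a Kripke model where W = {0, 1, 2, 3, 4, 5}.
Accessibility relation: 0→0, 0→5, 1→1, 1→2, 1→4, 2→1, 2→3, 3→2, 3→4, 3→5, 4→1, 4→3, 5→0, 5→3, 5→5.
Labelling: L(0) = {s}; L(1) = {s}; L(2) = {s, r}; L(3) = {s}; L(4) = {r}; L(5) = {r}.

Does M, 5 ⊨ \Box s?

No

At 5: \Box s requires s at every successor {0, 3, 5}.
  s fails at 5, so \Box s is false at 5.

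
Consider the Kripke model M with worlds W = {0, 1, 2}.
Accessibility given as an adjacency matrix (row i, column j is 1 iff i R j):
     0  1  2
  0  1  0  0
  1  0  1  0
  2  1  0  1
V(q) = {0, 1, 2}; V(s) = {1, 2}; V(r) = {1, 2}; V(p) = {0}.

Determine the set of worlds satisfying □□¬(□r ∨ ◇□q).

none

Recall that □ψ holds at a world iff ψ holds at every accessible world, and ◇ψ holds iff ψ holds at some accessible world.
Let φ = □□¬(□r ∨ ◇□q). Evaluate φ at each world:
  0 (successors {0}): φ is false.
  1 (successors {1}): φ is false.
  2 (successors {0, 2}): φ is false.
For instance, at 1:
  At 1: □□¬(□r ∨ ◇□q) requires □¬(□r ∨ ◇□q) at every successor {1}.
    □¬(□r ∨ ◇□q) fails at 1, so □□¬(□r ∨ ◇□q) is false at 1.
      At 1: □¬(□r ∨ ◇□q) requires ¬(□r ∨ ◇□q) at every successor {1}.
        ¬(□r ∨ ◇□q) fails at 1, so □¬(□r ∨ ◇□q) is false at 1.
Satisfying worlds: none.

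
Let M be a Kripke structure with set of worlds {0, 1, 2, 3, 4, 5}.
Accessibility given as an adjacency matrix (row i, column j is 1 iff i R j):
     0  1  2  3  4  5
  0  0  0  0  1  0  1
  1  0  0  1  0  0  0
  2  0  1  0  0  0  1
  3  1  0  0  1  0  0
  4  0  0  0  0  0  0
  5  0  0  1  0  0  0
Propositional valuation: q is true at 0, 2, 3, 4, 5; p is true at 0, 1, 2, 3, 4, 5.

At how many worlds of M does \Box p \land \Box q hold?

5

Let φ = \Box p \land \Box q. Evaluate φ at each world:
  0 (successors {3, 5}): φ is true.
  1 (successors {2}): φ is true.
  2 (successors {1, 5}): φ is false.
  3 (successors {0, 3}): φ is true.
  4 (successors ∅): φ is true.
  5 (successors {2}): φ is true.
For instance, at 0:
  At 0: \Box p is true, \Box q is true, so \Box p \land \Box q is true.
    At 0: \Box p requires p at every successor {3, 5}.
      At 3: p is true.
      At 5: p is true.
    So \Box p is true at 0.
    At 0: \Box q requires q at every successor {3, 5}.
      At 3: q is true.
      At 5: q is true.
    So \Box q is true at 0.
Satisfying worlds: {0, 1, 3, 4, 5}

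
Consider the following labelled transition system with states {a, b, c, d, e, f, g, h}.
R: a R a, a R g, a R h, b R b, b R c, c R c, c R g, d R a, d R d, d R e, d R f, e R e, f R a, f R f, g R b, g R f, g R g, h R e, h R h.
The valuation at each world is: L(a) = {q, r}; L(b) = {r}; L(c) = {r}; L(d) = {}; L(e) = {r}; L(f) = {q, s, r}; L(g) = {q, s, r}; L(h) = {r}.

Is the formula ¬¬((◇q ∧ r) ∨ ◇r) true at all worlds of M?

Yes

Recall that ◇ψ holds at a world iff ψ holds at some accessible world.
Let φ = ¬¬((◇q ∧ r) ∨ ◇r). Evaluate φ at each world:
  a (successors {a, g, h}): φ is true.
  b (successors {b, c}): φ is true.
  c (successors {c, g}): φ is true.
  d (successors {a, d, e, f}): φ is true.
  e (successors {e}): φ is true.
  f (successors {a, f}): φ is true.
  g (successors {b, f, g}): φ is true.
  h (successors {e, h}): φ is true.
For instance, at d:
  At d: ¬((◇q ∧ r) ∨ ◇r) is false, so ¬¬((◇q ∧ r) ∨ ◇r) is true.
    At d: (◇q ∧ r) ∨ ◇r is true, so ¬((◇q ∧ r) ∨ ◇r) is false.
      At d: ◇q ∧ r is false, ◇r is true, so (◇q ∧ r) ∨ ◇r is true.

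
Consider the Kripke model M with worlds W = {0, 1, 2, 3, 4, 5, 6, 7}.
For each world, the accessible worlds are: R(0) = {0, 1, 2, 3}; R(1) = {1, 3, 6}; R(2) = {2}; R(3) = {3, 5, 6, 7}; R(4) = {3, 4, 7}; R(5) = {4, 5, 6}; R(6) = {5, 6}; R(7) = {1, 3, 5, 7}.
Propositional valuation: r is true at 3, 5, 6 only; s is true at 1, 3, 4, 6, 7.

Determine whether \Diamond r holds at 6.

Yes

At 6: \Diamond r requires r at some successor in {5, 6}.
  r holds at 5, so \Diamond r is true at 6.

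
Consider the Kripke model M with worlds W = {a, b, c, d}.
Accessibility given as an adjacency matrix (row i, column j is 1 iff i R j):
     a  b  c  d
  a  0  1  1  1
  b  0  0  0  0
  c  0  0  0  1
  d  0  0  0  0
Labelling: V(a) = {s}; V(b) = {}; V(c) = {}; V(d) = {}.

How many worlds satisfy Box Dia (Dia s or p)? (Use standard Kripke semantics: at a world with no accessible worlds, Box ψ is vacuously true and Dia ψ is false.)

Let φ = Box Dia (Dia s or p). Evaluate φ at each world:
  a (successors {b, c, d}): φ is false.
  b (successors ∅): φ is true.
  c (successors {d}): φ is false.
  d (successors ∅): φ is true.
For instance, at a:
  At a: Box Dia (Dia s or p) requires Dia (Dia s or p) at every successor {b, c, d}.
    Dia (Dia s or p) fails at b, so Box Dia (Dia s or p) is false at a.
      At b: no accessible worlds, so Dia (Dia s or p) is false.
Satisfying worlds: {b, d}

2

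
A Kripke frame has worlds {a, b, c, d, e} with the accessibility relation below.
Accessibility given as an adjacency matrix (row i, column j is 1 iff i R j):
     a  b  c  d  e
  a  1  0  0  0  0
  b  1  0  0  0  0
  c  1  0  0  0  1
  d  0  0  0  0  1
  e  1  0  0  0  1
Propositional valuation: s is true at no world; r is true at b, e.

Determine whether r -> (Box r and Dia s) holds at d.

At d: r is false, Box r and Dia s is false, so r -> (Box r and Dia s) is true.
  At d: Box r is true, Dia s is false, so Box r and Dia s is false.
    At d: Box r requires r at every successor {e}.
      At e: r is true.
    So Box r is true at d.
    At d: Dia s requires s at some successor in {e}.
      At e: s is false.
    So Dia s is false at d.

Yes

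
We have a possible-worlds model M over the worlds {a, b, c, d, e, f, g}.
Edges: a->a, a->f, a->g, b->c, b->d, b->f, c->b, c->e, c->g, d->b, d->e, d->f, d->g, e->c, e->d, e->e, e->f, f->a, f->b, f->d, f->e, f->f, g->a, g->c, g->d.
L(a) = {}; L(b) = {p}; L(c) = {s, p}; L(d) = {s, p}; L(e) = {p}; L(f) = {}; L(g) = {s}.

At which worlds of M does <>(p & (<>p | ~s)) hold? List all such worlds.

Let φ = <>(p & (<>p | ~s)). Evaluate φ at each world:
  a (successors {a, f, g}): φ is false.
  b (successors {c, d, f}): φ is true.
  c (successors {b, e, g}): φ is true.
  d (successors {b, e, f, g}): φ is true.
  e (successors {c, d, e, f}): φ is true.
  f (successors {a, b, d, e, f}): φ is true.
  g (successors {a, c, d}): φ is true.
For instance, at e:
  At e: <>(p & (<>p | ~s)) requires p & (<>p | ~s) at some successor in {c, d, e, f}.
    p & (<>p | ~s) holds at c, so <>(p & (<>p | ~s)) is true at e.
      At c: p is true, <>p | ~s is true, so p & (<>p | ~s) is true.
Satisfying worlds: {b, c, d, e, f, g}

b, c, d, e, f, g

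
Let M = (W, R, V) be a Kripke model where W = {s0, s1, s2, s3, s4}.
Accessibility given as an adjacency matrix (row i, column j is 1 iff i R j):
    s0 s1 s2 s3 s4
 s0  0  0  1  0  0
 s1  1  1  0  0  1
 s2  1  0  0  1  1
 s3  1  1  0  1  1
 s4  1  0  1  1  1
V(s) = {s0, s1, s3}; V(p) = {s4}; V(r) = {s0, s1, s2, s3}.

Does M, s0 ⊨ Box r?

Yes

At s0: Box r requires r at every successor {s2}.
  At s2: r is true.
So Box r is true at s0.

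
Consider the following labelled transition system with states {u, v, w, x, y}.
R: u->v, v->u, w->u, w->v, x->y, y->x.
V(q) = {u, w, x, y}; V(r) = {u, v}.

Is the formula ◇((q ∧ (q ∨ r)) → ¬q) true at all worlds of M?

No

Recall that ◇ψ holds at a world iff ψ holds at some accessible world.
Let φ = ◇((q ∧ (q ∨ r)) → ¬q). Evaluate φ at each world:
  u (successors {v}): φ is true.
  v (successors {u}): φ is false.
  w (successors {u, v}): φ is true.
  x (successors {y}): φ is false.
  y (successors {x}): φ is false.
Detail at v (counterexample):
  At v: ◇((q ∧ (q ∨ r)) → ¬q) requires (q ∧ (q ∨ r)) → ¬q at some successor in {u}.
    At u: (q ∧ (q ∨ r)) → ¬q is false.
  So ◇((q ∧ (q ∨ r)) → ¬q) is false at v.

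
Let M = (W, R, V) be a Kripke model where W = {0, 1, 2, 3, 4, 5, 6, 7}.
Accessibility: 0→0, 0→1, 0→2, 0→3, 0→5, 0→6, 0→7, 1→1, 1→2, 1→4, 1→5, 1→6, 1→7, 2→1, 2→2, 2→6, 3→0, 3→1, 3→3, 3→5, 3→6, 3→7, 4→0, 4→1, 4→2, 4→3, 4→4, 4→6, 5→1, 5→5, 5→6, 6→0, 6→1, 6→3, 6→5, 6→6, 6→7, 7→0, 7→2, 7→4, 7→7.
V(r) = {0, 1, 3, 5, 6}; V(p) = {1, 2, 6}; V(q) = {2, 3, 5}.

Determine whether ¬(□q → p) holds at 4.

No

At 4: □q → p is true, so ¬(□q → p) is false.
  At 4: □q is false, p is false, so □q → p is true.
    At 4: □q requires q at every successor {0, 1, 2, 3, 4, 6}.
      q fails at 0, so □q is false at 4.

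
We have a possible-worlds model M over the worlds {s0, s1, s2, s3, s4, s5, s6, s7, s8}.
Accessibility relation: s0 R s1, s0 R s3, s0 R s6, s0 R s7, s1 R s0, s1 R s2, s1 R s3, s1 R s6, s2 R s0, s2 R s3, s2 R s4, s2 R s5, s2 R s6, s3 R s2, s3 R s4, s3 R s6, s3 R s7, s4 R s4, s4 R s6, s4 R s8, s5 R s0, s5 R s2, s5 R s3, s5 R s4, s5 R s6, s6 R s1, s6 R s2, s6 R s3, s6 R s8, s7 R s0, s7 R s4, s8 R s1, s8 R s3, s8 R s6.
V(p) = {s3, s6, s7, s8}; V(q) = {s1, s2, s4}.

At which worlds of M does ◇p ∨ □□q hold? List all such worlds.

s0, s1, s2, s3, s4, s5, s6, s8

Let φ = ◇p ∨ □□q. Evaluate φ at each world:
  s0 (successors {s1, s3, s6, s7}): φ is true.
  s1 (successors {s0, s2, s3, s6}): φ is true.
  s2 (successors {s0, s3, s4, s5, s6}): φ is true.
  s3 (successors {s2, s4, s6, s7}): φ is true.
  s4 (successors {s4, s6, s8}): φ is true.
  s5 (successors {s0, s2, s3, s4, s6}): φ is true.
  s6 (successors {s1, s2, s3, s8}): φ is true.
  s7 (successors {s0, s4}): φ is false.
  s8 (successors {s1, s3, s6}): φ is true.
For instance, at s4:
  At s4: ◇p is true, □□q is false, so ◇p ∨ □□q is true.
    At s4: ◇p requires p at some successor in {s4, s6, s8}.
      p holds at s6, so ◇p is true at s4.
    At s4: □□q requires □q at every successor {s4, s6, s8}.
      □q fails at s4, so □□q is false at s4.
Satisfying worlds: {s0, s1, s2, s3, s4, s5, s6, s8}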